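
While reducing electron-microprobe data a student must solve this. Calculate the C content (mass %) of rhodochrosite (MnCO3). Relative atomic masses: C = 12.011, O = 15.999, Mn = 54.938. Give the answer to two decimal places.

10.45 mass %

Molar mass of MnCO3: 1*54.938 + 1*12.011 + 3*15.999 = 114.946 g/mol.
Mass of C per formula unit: 1 × 12.011 = 12.011 g.
Weight fraction C = 12.011 / 114.946 = 0.1045.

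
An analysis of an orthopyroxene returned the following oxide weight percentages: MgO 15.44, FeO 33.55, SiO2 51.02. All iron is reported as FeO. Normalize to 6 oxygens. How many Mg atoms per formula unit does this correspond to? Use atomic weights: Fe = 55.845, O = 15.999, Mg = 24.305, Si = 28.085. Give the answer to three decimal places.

MgO (M=40.304): mol = 0.38309; Mg = 0.38309, O = 0.38309.
FeO (M=71.844): mol = 0.46698; Fe = 0.46698, O = 0.46698.
SiO2 (M=60.083): mol = 0.84916; Si = 0.84916, O = 1.69832.
ΣO = 2.54839; factor = 6/ΣO = 2.35443.
Mg apfu = 0.38309 × 2.35443 = 0.902.

0.902 Mg apfu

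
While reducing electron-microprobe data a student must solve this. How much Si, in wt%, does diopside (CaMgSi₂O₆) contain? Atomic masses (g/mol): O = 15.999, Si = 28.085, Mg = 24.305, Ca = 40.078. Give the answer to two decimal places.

M(CaMgSi₂O₆) = 216.547 g/mol.
Si contributes 2 × 28.085 = 56.170 g per mole.
56.170/216.547 = 0.2594 → 25.94%.

25.94 wt%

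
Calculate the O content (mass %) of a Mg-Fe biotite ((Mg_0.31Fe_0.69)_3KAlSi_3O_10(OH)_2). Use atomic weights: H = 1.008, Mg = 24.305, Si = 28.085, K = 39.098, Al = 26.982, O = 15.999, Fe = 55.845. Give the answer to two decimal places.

Molar mass of (Mg_0.31Fe_0.69)_3KAlSi_3O_10(OH)_2: 0.93×24.305 + 2.07×55.845 + 1×39.098 + 1×26.982 + 3×28.085 + 12×15.999 + 2×1.008 = 482.542 g/mol.
Mass of O per formula unit: 12 × 15.999 = 191.988 g.
Weight fraction O = 191.988 / 482.542 = 0.3979.

39.79 mass %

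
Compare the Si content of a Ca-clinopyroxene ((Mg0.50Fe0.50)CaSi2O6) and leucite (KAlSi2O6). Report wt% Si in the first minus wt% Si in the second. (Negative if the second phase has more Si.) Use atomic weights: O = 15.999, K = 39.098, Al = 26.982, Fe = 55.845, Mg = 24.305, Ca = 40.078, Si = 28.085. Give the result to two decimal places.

-1.56 percentage points

First mineral: 56.170 g Si in 232.317 g formula = 24.18 wt% Si.
Second mineral: 56.170 g Si in 218.244 g formula = 25.74 wt% Si.
24.18% − 25.74% gives a difference of -1.56 percentage points.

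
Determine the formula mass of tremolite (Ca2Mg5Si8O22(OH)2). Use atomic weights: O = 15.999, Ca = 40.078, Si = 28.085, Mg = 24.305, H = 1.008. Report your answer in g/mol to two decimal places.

812.35 g/mol

M = 2·40.078 + 5·24.305 + 8·28.085 + 24·15.999 + 2·1.008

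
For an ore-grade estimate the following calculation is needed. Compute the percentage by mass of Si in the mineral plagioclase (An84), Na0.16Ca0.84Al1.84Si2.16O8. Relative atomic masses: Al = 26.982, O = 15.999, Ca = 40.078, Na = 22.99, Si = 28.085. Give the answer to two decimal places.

22.01 wt%

Formula mass = 0.16·22.99 + 0.84·40.078 + 1.84·26.982 + 2.16·28.085 + 8·15.999 = 275.646 g/mol, of which 60.664 g is Si.
So Si makes up 60.664/275.646 = 0.2201 of the mass, i.e. 22.01%.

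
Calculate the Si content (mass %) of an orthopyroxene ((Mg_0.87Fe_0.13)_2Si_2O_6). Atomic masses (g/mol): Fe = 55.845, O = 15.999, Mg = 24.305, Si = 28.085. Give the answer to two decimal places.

26.88 mass %

Formula mass = 1.74*24.305 + 0.26*55.845 + 2*28.085 + 6*15.999 = 208.974 g/mol, of which 56.170 g is Si.
So Si makes up 56.170/208.974 = 0.2688 of the mass, i.e. 26.88%.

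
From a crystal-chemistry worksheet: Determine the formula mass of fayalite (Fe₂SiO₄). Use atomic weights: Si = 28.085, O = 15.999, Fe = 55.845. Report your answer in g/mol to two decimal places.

203.77 g/mol

Fe: 2 × 55.845 = 111.6900
Si: 1 × 28.085 = 28.0850
O: 4 × 15.999 = 63.9960
Summing the contributions gives the formula mass.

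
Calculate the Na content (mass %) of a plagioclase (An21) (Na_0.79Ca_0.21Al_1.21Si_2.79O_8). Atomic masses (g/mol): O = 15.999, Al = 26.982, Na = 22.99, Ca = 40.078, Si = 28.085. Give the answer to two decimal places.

6.84 mass %

Formula mass = 0.79·22.99 + 0.21·40.078 + 1.21·26.982 + 2.79·28.085 + 8·15.999 = 265.576 g/mol, of which 18.162 g is Na.
So Na makes up 18.162/265.576 = 0.0684 of the mass, i.e. 6.84%.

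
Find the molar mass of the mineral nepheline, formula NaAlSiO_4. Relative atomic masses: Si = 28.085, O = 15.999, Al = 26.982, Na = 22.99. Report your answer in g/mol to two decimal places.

142.05 g/mol

The formula mass is the sum 1*22.99 + 1*26.982 + 1*28.085 + 4*15.999.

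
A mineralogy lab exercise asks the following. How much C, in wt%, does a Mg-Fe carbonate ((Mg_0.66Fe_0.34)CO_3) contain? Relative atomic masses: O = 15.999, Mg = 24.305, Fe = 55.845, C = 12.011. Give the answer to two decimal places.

Molar mass of (Mg_0.66Fe_0.34)CO_3: 0.66×24.305 + 0.34×55.845 + 1×12.011 + 3×15.999 = 95.037 g/mol.
Mass of C per formula unit: 1 × 12.011 = 12.011 g.
Weight fraction C = 12.011 / 95.037 = 0.1264.

12.64 wt%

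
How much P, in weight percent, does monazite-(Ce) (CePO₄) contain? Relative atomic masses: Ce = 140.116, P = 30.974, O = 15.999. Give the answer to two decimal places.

Formula mass = 1×140.116 + 1×30.974 + 4×15.999 = 235.086 g/mol, of which 30.974 g is P.
So P makes up 30.974/235.086 = 0.1318 of the mass, i.e. 13.18%.

13.18 weight percent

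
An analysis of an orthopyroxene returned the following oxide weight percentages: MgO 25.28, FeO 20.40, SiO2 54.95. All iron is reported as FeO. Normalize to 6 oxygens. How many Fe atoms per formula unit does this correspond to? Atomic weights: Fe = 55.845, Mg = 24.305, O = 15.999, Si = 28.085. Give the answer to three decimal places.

MgO: 25.28/40.304 = 0.62723 mol → 0.62723 mol Mg, 0.62723 mol O.
FeO: 20.40/71.844 = 0.28395 mol → 0.28395 mol Fe, 0.28395 mol O.
SiO2: 54.95/60.083 = 0.91457 mol → 0.91457 mol Si, 1.82914 mol O.
Total oxygen = 2.74032 mol. Normalization factor = 6/2.74032 = 2.18953.
Fe per 6 O = 0.28395 × 2.18953 = 0.622.

0.622 Fe apfu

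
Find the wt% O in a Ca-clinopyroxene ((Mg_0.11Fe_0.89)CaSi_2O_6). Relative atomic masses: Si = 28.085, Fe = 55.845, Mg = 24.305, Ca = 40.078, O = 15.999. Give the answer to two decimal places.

Formula mass = 0.11*24.305 + 0.89*55.845 + 1*40.078 + 2*28.085 + 6*15.999 = 244.618 g/mol, of which 95.994 g is O.
So O makes up 95.994/244.618 = 0.3924 of the mass, i.e. 39.24%.

39.24 wt%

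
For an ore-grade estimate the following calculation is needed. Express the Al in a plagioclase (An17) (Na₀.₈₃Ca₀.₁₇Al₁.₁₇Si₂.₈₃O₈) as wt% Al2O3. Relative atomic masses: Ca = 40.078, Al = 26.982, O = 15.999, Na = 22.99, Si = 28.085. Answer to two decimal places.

22.51 wt%

M(Na₀.₈₃Ca₀.₁₇Al₁.₁₇Si₂.₈₃O₈) = 264.936 g/mol; M(Al2O3) = 101.961 g/mol.
Moles Al2O3 per formula unit = 1.17 Al ÷ 2 = 0.5850.
Al2O3 fraction = (0.5850 × 101.961) / 264.936 = 59.647/264.936 = 0.2251.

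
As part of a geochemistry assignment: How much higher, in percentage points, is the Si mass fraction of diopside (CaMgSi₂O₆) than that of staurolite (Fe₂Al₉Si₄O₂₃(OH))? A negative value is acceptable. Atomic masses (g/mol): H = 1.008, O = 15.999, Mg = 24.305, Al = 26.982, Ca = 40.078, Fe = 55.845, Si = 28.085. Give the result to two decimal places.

12.75 percentage points

Si in CaMgSi₂O₆: molar mass 216.547 g/mol; 2×28.085 = 56.170 g → 25.94 wt%.
Si in Fe₂Al₉Si₄O₂₃(OH): molar mass 851.852 g/mol; 4×28.085 = 112.340 g → 13.19 wt%.
Difference = 25.94 − 13.19 = 12.75 percentage points.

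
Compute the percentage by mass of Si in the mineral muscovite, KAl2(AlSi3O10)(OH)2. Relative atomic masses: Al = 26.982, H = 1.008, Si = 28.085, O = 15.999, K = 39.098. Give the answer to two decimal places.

21.15 mass %

M(KAl2(AlSi3O10)(OH)2) = 398.303 g/mol.
Si contributes 3 × 28.085 = 84.255 g per mole.
84.255/398.303 = 0.2115 → 21.15%.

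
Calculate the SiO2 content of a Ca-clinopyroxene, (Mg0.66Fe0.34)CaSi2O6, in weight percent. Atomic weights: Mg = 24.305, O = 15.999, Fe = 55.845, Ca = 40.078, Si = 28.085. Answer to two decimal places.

52.87 wt%

Molar mass of (Mg0.66Fe0.34)CaSi2O6 = 0.66*24.305 + 0.34*55.845 + 1*40.078 + 2*28.085 + 6*15.999 = 227.271 g/mol.
Each formula unit contains 2 Si, equivalent to 2/1 = 2.0000 mol SiO2.
M(SiO2) = 1×28.085 + 2×15.999 = 60.083 g/mol.
Mass of SiO2 per formula unit = 2.0000 × 60.083 = 120.166 g.
SiO2 wt% = 120.166 / 227.271 × 100 = 52.87%.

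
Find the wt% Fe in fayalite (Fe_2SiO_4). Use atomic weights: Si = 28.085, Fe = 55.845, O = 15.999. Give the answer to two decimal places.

54.81 wt%

M(Fe_2SiO_4) = 203.771 g/mol.
Fe contributes 2 × 55.845 = 111.690 g per mole.
111.690/203.771 = 0.5481 → 54.81%.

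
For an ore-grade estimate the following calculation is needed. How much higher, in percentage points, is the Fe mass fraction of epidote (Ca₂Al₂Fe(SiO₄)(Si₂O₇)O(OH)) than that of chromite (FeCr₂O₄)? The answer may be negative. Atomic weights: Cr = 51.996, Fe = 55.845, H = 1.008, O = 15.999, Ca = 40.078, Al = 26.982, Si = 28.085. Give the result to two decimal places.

-13.39 percentage points

Fe in Ca₂Al₂Fe(SiO₄)(Si₂O₇)O(OH): molar mass 483.215 g/mol; 1×55.845 = 55.845 g → 11.56 wt%.
Fe in FeCr₂O₄: molar mass 223.833 g/mol; 1×55.845 = 55.845 g → 24.95 wt%.
Difference = 11.56 − 24.95 = -13.39 percentage points.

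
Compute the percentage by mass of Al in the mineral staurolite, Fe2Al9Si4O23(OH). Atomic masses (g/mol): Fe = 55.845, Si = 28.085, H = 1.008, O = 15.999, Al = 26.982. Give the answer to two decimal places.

28.51 weight percent

Formula mass = 2·55.845 + 9·26.982 + 4·28.085 + 24·15.999 + 1·1.008 = 851.852 g/mol, of which 242.838 g is Al.
So Al makes up 242.838/851.852 = 0.2851 of the mass, i.e. 28.51%.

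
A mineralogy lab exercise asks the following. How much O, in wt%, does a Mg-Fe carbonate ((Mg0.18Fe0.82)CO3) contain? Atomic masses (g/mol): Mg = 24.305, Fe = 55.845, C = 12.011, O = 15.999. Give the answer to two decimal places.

Formula mass = 0.18×24.305 + 0.82×55.845 + 1×12.011 + 3×15.999 = 110.176 g/mol, of which 47.997 g is O.
So O makes up 47.997/110.176 = 0.4356 of the mass, i.e. 43.56%.

43.56 wt%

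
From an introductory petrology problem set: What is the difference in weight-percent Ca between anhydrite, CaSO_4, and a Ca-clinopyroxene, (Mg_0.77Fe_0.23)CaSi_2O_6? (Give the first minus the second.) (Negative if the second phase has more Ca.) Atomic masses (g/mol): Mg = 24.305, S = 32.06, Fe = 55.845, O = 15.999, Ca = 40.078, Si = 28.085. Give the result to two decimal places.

M(CaSO_4) = 136.134 g/mol, so wt% Ca = 40.078/136.134 × 100 = 29.44%.
M((Mg_0.77Fe_0.23)CaSi_2O_6) = 223.801 g/mol, so wt% Ca = 40.078/223.801 × 100 = 17.91%.
29.44 − 17.91 = 11.53 pp.

11.53 percentage points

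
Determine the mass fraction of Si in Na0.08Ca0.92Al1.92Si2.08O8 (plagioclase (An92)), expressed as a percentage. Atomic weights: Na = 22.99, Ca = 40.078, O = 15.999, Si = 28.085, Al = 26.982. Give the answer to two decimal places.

21.09 wt%

Molar mass of Na0.08Ca0.92Al1.92Si2.08O8: 0.08·22.99 + 0.92·40.078 + 1.92·26.982 + 2.08·28.085 + 8·15.999 = 276.925 g/mol.
Mass of Si per formula unit: 2.08 × 28.085 = 58.417 g.
Weight fraction Si = 58.417 / 276.925 = 0.2109.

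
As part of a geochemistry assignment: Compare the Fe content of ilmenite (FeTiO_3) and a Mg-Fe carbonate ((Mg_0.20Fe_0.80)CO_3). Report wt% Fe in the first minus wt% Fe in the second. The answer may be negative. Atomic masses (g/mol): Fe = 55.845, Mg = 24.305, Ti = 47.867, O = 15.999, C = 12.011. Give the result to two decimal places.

Fe in FeTiO_3: molar mass 151.709 g/mol; 1×55.845 = 55.845 g → 36.81 wt%.
Fe in (Mg_0.20Fe_0.80)CO_3: molar mass 109.545 g/mol; 0.80×55.845 = 44.676 g → 40.78 wt%.
Difference = 36.81 − 40.78 = -3.97 percentage points.

-3.97 percentage points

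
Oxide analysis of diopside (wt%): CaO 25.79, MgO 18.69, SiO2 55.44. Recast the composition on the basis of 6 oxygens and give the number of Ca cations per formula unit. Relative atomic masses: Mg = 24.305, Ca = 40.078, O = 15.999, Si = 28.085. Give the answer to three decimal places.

0.997 Ca apfu

CaO: 25.79/56.077 = 0.45990 mol → 0.45990 mol Ca, 0.45990 mol O.
MgO: 18.69/40.304 = 0.46373 mol → 0.46373 mol Mg, 0.46373 mol O.
SiO2: 55.44/60.083 = 0.92272 mol → 0.92272 mol Si, 1.84544 mol O.
Total oxygen = 2.76907 mol. Normalization factor = 6/2.76907 = 2.16679.
Ca per 6 O = 0.45990 × 2.16679 = 0.997.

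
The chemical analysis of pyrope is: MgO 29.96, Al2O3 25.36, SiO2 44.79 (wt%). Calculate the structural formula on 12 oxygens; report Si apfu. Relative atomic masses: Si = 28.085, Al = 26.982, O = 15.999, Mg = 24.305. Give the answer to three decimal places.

3.001 Si apfu

MgO: 29.96/40.304 = 0.74335 mol → 0.74335 mol Mg, 0.74335 mol O.
Al2O3: 25.36/101.961 = 0.24872 mol → 0.49744 mol Al, 0.74616 mol O.
SiO2: 44.79/60.083 = 0.74547 mol → 0.74547 mol Si, 1.49094 mol O.
Total oxygen = 2.98045 mol. Normalization factor = 12/2.98045 = 4.02624.
Si per 12 O = 0.74547 × 4.02624 = 3.001.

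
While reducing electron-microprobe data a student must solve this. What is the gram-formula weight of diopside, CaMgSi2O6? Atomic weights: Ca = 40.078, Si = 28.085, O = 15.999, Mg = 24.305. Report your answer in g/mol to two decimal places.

216.55 g/mol

The formula mass is the sum 1*40.078 + 1*24.305 + 2*28.085 + 6*15.999.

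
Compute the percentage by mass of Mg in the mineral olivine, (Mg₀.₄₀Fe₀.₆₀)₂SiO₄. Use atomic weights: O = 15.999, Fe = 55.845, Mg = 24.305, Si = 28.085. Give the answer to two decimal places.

10.89 mass %

M((Mg₀.₄₀Fe₀.₆₀)₂SiO₄) = 178.539 g/mol.
Mg contributes 0.80 × 24.305 = 19.444 g per mole.
19.444/178.539 = 0.1089 → 10.89%.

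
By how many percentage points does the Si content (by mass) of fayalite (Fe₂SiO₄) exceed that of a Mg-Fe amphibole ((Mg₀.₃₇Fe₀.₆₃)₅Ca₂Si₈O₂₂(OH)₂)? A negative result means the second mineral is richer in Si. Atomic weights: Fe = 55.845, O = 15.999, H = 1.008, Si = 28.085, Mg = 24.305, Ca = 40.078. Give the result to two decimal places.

M(Fe₂SiO₄) = 203.771 g/mol, so wt% Si = 28.085/203.771 × 100 = 13.78%.
M((Mg₀.₃₇Fe₀.₆₃)₅Ca₂Si₈O₂₂(OH)₂) = 911.704 g/mol, so wt% Si = 224.680/911.704 × 100 = 24.64%.
13.78 − 24.64 = -10.86 pp.

-10.86 percentage points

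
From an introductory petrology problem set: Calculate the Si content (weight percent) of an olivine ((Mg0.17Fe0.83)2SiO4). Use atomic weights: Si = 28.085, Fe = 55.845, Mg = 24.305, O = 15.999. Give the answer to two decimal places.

Formula mass = 0.34×24.305 + 1.66×55.845 + 1×28.085 + 4×15.999 = 193.047 g/mol, of which 28.085 g is Si.
So Si makes up 28.085/193.047 = 0.1455 of the mass, i.e. 14.55%.

14.55 weight percent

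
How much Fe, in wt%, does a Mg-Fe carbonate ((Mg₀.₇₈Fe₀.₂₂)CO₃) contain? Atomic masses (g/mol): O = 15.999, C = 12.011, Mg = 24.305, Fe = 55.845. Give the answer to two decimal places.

13.46 wt%

Molar mass of (Mg₀.₇₈Fe₀.₂₂)CO₃: 0.78×24.305 + 0.22×55.845 + 1×12.011 + 3×15.999 = 91.252 g/mol.
Mass of Fe per formula unit: 0.22 × 55.845 = 12.286 g.
Weight fraction Fe = 12.286 / 91.252 = 0.1346.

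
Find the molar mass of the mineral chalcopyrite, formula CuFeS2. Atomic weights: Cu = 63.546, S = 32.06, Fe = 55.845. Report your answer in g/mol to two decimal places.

183.51 g/mol

Cu: 1 × 63.546 = 63.5460
Fe: 1 × 55.845 = 55.8450
S: 2 × 32.06 = 64.1200
Summing the contributions gives the formula mass.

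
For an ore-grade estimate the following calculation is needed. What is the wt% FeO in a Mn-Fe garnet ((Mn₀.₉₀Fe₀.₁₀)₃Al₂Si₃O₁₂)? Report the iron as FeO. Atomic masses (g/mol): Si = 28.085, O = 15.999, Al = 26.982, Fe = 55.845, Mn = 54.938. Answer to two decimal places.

4.35 wt%

Molar mass of (Mn₀.₉₀Fe₀.₁₀)₃Al₂Si₃O₁₂ = 2.70×54.938 + 0.30×55.845 + 2×26.982 + 3×28.085 + 12×15.999 = 495.293 g/mol.
Each formula unit contains 0.30 Fe, equivalent to 0.30/1 = 0.3000 mol FeO.
M(FeO) = 1×55.845 + 1×15.999 = 71.844 g/mol.
Mass of FeO per formula unit = 0.3000 × 71.844 = 21.553 g.
FeO wt% = 21.553 / 495.293 × 100 = 4.35%.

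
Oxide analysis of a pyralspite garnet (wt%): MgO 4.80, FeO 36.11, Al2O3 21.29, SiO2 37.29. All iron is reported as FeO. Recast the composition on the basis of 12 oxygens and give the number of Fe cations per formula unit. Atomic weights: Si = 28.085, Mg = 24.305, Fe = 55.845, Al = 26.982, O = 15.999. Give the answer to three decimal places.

4.80 wt% MgO ÷ 40.304 g/mol = 0.11909 mol, giving 0.11909 Mg and 0.11909 O.
36.11 wt% FeO ÷ 71.844 g/mol = 0.50262 mol, giving 0.50262 Fe and 0.50262 O.
21.29 wt% Al2O3 ÷ 101.961 g/mol = 0.20881 mol, giving 0.41762 Al and 0.62643 O.
37.29 wt% SiO2 ÷ 60.083 g/mol = 0.62064 mol, giving 0.62064 Si and 1.24128 O.
Oxygen sums to 2.48942; scaling by 12/2.48942 = 4.82040 puts the formula on 12 O.
Fe: 0.50262 × 4.82040 = 2.423 atoms per formula unit.

2.423 Fe apfu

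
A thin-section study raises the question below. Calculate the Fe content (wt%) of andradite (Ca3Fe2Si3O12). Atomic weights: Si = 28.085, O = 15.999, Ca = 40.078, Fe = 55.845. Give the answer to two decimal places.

21.98 wt%

Formula mass = 3×40.078 + 2×55.845 + 3×28.085 + 12×15.999 = 508.167 g/mol, of which 111.690 g is Fe.
So Fe makes up 111.690/508.167 = 0.2198 of the mass, i.e. 21.98%.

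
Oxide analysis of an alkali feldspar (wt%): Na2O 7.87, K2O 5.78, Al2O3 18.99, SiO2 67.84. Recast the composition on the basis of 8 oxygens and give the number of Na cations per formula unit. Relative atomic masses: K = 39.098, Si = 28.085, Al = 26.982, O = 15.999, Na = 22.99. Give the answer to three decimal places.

Na2O (M=61.979): mol = 0.12698; Na = 0.25396, O = 0.12698.
K2O (M=94.195): mol = 0.06136; K = 0.12272, O = 0.06136.
Al2O3 (M=101.961): mol = 0.18625; Al = 0.37250, O = 0.55875.
SiO2 (M=60.083): mol = 1.12910; Si = 1.12910, O = 2.25820.
ΣO = 3.00529; factor = 8/ΣO = 2.66197.
Na apfu = 0.25396 × 2.66197 = 0.676.

0.676 Na apfu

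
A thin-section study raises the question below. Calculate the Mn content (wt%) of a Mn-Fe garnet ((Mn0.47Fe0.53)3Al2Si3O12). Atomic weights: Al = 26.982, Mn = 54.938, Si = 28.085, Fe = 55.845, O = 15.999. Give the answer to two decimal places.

Formula mass = 1.41*54.938 + 1.59*55.845 + 2*26.982 + 3*28.085 + 12*15.999 = 496.463 g/mol, of which 77.463 g is Mn.
So Mn makes up 77.463/496.463 = 0.1560 of the mass, i.e. 15.60%.

15.60 wt%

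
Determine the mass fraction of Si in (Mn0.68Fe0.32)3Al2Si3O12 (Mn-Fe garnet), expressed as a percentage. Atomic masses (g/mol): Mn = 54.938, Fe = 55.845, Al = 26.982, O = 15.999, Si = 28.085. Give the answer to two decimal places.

Formula mass = 2.04·54.938 + 0.96·55.845 + 2·26.982 + 3·28.085 + 12·15.999 = 495.892 g/mol, of which 84.255 g is Si.
So Si makes up 84.255/495.892 = 0.1699 of the mass, i.e. 16.99%.

16.99 mass %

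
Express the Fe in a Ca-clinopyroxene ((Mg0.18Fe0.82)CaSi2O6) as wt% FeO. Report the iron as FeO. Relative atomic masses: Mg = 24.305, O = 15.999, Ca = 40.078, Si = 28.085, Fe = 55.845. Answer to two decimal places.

24.30 wt%

M((Mg0.18Fe0.82)CaSi2O6) = 242.410 g/mol; M(FeO) = 71.844 g/mol.
Moles FeO per formula unit = 0.82 Fe ÷ 1 = 0.8200.
FeO fraction = (0.8200 × 71.844) / 242.410 = 58.912/242.410 = 0.2430.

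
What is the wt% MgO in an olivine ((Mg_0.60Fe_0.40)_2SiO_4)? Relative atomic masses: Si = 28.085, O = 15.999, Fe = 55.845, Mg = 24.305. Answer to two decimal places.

29.15 wt%

Molar mass of (Mg_0.60Fe_0.40)_2SiO_4 = 1.20*24.305 + 0.80*55.845 + 1*28.085 + 4*15.999 = 165.923 g/mol.
Each formula unit contains 1.20 Mg, equivalent to 1.20/1 = 1.2000 mol MgO.
M(MgO) = 1×24.305 + 1×15.999 = 40.304 g/mol.
Mass of MgO per formula unit = 1.2000 × 40.304 = 48.365 g.
MgO wt% = 48.365 / 165.923 × 100 = 29.15%.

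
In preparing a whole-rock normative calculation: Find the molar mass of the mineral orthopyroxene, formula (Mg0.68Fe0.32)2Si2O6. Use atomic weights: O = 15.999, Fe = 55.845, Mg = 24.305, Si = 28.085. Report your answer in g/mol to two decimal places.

220.96 g/mol

The formula mass is the sum 1.36*24.305 + 0.64*55.845 + 2*28.085 + 6*15.999.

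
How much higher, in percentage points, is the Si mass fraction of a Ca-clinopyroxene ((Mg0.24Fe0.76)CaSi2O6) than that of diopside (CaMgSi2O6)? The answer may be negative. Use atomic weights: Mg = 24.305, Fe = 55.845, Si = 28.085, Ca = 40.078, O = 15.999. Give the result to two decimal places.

M((Mg0.24Fe0.76)CaSi2O6) = 240.517 g/mol, so wt% Si = 56.170/240.517 × 100 = 23.35%.
M(CaMgSi2O6) = 216.547 g/mol, so wt% Si = 56.170/216.547 × 100 = 25.94%.
23.35 − 25.94 = -2.59 pp.

-2.59 percentage points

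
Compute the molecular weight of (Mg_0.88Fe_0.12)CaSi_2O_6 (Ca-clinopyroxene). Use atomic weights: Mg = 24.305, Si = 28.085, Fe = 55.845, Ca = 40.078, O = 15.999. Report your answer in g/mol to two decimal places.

220.33 g/mol

Mg: 0.88 × 24.305 = 21.3884
Fe: 0.12 × 55.845 = 6.7014
Ca: 1 × 40.078 = 40.0780
Si: 2 × 28.085 = 56.1700
O: 6 × 15.999 = 95.9940
Summing the contributions gives the formula mass.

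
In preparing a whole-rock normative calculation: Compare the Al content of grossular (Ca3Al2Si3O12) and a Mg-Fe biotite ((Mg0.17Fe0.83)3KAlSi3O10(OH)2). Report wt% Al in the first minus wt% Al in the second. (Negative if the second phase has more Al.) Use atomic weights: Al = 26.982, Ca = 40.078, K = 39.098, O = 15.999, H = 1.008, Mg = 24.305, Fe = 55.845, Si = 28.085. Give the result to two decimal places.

Al in Ca3Al2Si3O12: molar mass 450.441 g/mol; 2×26.982 = 53.964 g → 11.98 wt%.
Al in (Mg0.17Fe0.83)3KAlSi3O10(OH)2: molar mass 495.789 g/mol; 1×26.982 = 26.982 g → 5.44 wt%.
Difference = 11.98 − 5.44 = 6.54 percentage points.

6.54 percentage points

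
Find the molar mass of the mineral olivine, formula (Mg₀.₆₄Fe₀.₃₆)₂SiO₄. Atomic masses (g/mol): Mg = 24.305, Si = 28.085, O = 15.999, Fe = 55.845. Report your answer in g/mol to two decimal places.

Mg: 1.28 × 24.305 = 31.1104
Fe: 0.72 × 55.845 = 40.2084
Si: 1 × 28.085 = 28.0850
O: 4 × 15.999 = 63.9960
Summing the contributions gives the formula mass.

163.40 g/mol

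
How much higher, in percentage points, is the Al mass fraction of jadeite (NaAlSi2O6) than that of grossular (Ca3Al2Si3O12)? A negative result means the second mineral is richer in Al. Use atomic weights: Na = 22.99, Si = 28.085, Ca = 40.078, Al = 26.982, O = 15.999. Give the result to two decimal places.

First mineral: 26.982 g Al in 202.136 g formula = 13.35 wt% Al.
Second mineral: 53.964 g Al in 450.441 g formula = 11.98 wt% Al.
13.35% − 11.98% gives a difference of 1.37 percentage points.

1.37 percentage points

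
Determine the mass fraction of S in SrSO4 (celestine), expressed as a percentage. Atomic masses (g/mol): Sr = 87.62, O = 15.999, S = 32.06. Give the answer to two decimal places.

M(SrSO4) = 183.676 g/mol.
S contributes 1 × 32.06 = 32.060 g per mole.
32.060/183.676 = 0.1745 → 17.45%.

17.45 weight percent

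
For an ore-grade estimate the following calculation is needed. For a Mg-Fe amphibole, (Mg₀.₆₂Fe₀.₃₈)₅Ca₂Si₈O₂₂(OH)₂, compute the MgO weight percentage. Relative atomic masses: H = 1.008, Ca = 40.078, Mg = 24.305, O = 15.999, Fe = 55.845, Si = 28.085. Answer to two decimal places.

14.32 wt%

M((Mg₀.₆₂Fe₀.₃₈)₅Ca₂Si₈O₂₂(OH)₂) = 872.279 g/mol; M(MgO) = 40.304 g/mol.
Moles MgO per formula unit = 3.10 Mg ÷ 1 = 3.1000.
MgO fraction = (3.1000 × 40.304) / 872.279 = 124.942/872.279 = 0.1432.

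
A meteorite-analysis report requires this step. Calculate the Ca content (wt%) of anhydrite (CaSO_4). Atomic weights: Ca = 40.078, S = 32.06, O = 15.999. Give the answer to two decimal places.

Formula mass = 1·40.078 + 1·32.06 + 4·15.999 = 136.134 g/mol, of which 40.078 g is Ca.
So Ca makes up 40.078/136.134 = 0.2944 of the mass, i.e. 29.44%.

29.44 wt%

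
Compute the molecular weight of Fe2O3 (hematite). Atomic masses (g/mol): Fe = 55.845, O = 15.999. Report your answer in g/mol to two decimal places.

Fe: 2 × 55.845 = 111.6900
O: 3 × 15.999 = 47.9970
Summing the contributions gives the formula mass.

159.69 g/mol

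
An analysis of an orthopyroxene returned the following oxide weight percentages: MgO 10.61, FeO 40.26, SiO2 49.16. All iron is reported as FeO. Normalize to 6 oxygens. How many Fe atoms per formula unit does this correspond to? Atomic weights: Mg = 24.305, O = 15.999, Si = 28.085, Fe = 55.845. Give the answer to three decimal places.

1.367 Fe apfu

MgO (M=40.304): mol = 0.26325; Mg = 0.26325, O = 0.26325.
FeO (M=71.844): mol = 0.56038; Fe = 0.56038, O = 0.56038.
SiO2 (M=60.083): mol = 0.81820; Si = 0.81820, O = 1.63640.
ΣO = 2.46003; factor = 6/ΣO = 2.43899.
Fe apfu = 0.56038 × 2.43899 = 1.367.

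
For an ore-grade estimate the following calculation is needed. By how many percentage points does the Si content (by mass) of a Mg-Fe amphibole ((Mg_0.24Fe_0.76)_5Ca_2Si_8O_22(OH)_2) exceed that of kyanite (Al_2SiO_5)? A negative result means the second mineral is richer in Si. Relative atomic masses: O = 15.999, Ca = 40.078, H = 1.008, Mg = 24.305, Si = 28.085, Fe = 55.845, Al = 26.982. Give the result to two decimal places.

6.77 percentage points

First mineral: 224.680 g Si in 932.205 g formula = 24.10 wt% Si.
Second mineral: 28.085 g Si in 162.044 g formula = 17.33 wt% Si.
24.10% − 17.33% gives a difference of 6.77 percentage points.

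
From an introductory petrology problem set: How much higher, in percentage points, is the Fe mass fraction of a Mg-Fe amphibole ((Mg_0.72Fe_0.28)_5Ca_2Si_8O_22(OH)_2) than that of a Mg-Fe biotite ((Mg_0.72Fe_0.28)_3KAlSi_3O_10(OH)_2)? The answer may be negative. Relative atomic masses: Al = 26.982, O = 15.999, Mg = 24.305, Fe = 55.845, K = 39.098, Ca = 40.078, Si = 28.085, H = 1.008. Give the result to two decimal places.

Fe in (Mg_0.72Fe_0.28)_5Ca_2Si_8O_22(OH)_2: molar mass 856.509 g/mol; 1.40×55.845 = 78.183 g → 9.13 wt%.
Fe in (Mg_0.72Fe_0.28)_3KAlSi_3O_10(OH)_2: molar mass 443.748 g/mol; 0.84×55.845 = 46.910 g → 10.57 wt%.
Difference = 9.13 − 10.57 = -1.44 percentage points.

-1.44 percentage points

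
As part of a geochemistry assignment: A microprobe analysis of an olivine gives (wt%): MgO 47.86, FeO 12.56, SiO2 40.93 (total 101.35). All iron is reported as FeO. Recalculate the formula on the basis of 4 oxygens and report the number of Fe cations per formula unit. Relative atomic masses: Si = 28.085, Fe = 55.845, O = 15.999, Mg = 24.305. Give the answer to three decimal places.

MgO: 47.86/40.304 = 1.18748 mol → 1.18748 mol Mg, 1.18748 mol O.
FeO: 12.56/71.844 = 0.17482 mol → 0.17482 mol Fe, 0.17482 mol O.
SiO2: 40.93/60.083 = 0.68122 mol → 0.68122 mol Si, 1.36244 mol O.
Total oxygen = 2.72474 mol. Normalization factor = 4/2.72474 = 1.46803.
Fe per 4 O = 0.17482 × 1.46803 = 0.257.

0.257 Fe apfu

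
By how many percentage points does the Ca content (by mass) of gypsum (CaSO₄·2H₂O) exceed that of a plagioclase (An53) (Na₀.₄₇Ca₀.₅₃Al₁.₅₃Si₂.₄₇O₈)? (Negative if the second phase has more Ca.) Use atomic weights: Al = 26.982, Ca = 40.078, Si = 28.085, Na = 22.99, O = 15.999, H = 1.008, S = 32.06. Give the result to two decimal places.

Ca in CaSO₄·2H₂O: molar mass 172.164 g/mol; 1×40.078 = 40.078 g → 23.28 wt%.
Ca in Na₀.₄₇Ca₀.₅₃Al₁.₅₃Si₂.₄₇O₈: molar mass 270.691 g/mol; 0.53×40.078 = 21.241 g → 7.85 wt%.
Difference = 23.28 − 7.85 = 15.43 percentage points.

15.43 percentage points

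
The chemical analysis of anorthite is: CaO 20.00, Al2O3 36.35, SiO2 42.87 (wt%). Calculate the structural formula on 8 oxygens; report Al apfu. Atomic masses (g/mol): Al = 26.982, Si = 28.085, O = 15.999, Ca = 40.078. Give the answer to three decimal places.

1.999 Al apfu

CaO (M=56.077): mol = 0.35665; Ca = 0.35665, O = 0.35665.
Al2O3 (M=101.961): mol = 0.35651; Al = 0.71302, O = 1.06953.
SiO2 (M=60.083): mol = 0.71351; Si = 0.71351, O = 1.42702.
ΣO = 2.85320; factor = 8/ΣO = 2.80387.
Al apfu = 0.71302 × 2.80387 = 1.999.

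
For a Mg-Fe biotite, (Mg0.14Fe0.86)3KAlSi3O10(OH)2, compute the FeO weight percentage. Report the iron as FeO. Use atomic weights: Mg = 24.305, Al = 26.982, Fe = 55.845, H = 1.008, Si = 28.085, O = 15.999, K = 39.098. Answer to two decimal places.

37.17 wt%

Molar mass of (Mg0.14Fe0.86)3KAlSi3O10(OH)2 = 0.42×24.305 + 2.58×55.845 + 1×39.098 + 1×26.982 + 3×28.085 + 12×15.999 + 2×1.008 = 498.627 g/mol.
Each formula unit contains 2.58 Fe, equivalent to 2.58/1 = 2.5800 mol FeO.
M(FeO) = 1×55.845 + 1×15.999 = 71.844 g/mol.
Mass of FeO per formula unit = 2.5800 × 71.844 = 185.358 g.
FeO wt% = 185.358 / 498.627 × 100 = 37.17%.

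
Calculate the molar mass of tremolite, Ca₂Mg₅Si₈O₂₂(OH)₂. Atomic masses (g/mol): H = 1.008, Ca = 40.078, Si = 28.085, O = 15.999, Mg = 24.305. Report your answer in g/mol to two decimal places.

812.35 g/mol

The formula mass is the sum 2×40.078 + 5×24.305 + 8×28.085 + 24×15.999 + 2×1.008.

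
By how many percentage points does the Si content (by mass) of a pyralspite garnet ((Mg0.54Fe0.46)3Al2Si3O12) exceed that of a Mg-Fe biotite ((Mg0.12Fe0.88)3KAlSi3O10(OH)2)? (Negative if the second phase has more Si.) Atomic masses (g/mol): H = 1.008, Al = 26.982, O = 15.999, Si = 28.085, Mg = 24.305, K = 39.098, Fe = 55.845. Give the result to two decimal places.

Si in (Mg0.54Fe0.46)3Al2Si3O12: molar mass 446.647 g/mol; 3×28.085 = 84.255 g → 18.86 wt%.
Si in (Mg0.12Fe0.88)3KAlSi3O10(OH)2: molar mass 500.520 g/mol; 3×28.085 = 84.255 g → 16.83 wt%.
Difference = 18.86 − 16.83 = 2.03 percentage points.

2.03 percentage points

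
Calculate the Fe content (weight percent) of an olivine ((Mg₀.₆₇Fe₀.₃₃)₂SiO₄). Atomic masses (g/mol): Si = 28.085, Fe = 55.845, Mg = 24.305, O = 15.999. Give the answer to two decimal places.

22.82 weight percent

Molar mass of (Mg₀.₆₇Fe₀.₃₃)₂SiO₄: 1.34×24.305 + 0.66×55.845 + 1×28.085 + 4×15.999 = 161.507 g/mol.
Mass of Fe per formula unit: 0.66 × 55.845 = 36.858 g.
Weight fraction Fe = 36.858 / 161.507 = 0.2282.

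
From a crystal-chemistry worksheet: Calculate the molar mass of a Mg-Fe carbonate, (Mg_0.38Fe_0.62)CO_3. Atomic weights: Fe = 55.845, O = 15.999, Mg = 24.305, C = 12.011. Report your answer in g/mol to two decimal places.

103.87 g/mol

The formula mass is the sum 0.38·24.305 + 0.62·55.845 + 1·12.011 + 3·15.999.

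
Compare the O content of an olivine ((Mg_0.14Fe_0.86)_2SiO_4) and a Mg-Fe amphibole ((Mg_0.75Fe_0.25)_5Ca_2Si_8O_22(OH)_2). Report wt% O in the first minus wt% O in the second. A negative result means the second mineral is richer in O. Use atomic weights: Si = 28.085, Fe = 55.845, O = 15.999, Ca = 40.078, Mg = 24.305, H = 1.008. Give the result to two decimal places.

First mineral: 63.996 g O in 194.940 g formula = 32.83 wt% O.
Second mineral: 383.976 g O in 851.778 g formula = 45.08 wt% O.
32.83% − 45.08% gives a difference of -12.25 percentage points.

-12.25 percentage points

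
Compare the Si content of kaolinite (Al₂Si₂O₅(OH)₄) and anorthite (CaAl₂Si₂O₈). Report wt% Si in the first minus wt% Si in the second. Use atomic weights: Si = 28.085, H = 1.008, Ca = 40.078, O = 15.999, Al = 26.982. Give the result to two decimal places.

M(Al₂Si₂O₅(OH)₄) = 258.157 g/mol, so wt% Si = 56.170/258.157 × 100 = 21.76%.
M(CaAl₂Si₂O₈) = 278.204 g/mol, so wt% Si = 56.170/278.204 × 100 = 20.19%.
21.76 − 20.19 = 1.57 pp.

1.57 percentage points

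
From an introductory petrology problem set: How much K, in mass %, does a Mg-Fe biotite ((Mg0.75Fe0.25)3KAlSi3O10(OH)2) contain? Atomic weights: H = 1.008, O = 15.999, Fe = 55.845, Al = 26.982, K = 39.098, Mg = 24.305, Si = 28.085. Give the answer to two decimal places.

8.87 mass %

Molar mass of (Mg0.75Fe0.25)3KAlSi3O10(OH)2: 2.25×24.305 + 0.75×55.845 + 1×39.098 + 1×26.982 + 3×28.085 + 12×15.999 + 2×1.008 = 440.909 g/mol.
Mass of K per formula unit: 1 × 39.098 = 39.098 g.
Weight fraction K = 39.098 / 440.909 = 0.0887.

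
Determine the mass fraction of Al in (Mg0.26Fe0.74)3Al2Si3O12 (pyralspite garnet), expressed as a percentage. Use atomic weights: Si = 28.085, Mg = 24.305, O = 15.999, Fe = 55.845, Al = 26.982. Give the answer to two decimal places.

Molar mass of (Mg0.26Fe0.74)3Al2Si3O12: 0.78*24.305 + 2.22*55.845 + 2*26.982 + 3*28.085 + 12*15.999 = 473.141 g/mol.
Mass of Al per formula unit: 2 × 26.982 = 53.964 g.
Weight fraction Al = 53.964 / 473.141 = 0.1141.

11.41 mass %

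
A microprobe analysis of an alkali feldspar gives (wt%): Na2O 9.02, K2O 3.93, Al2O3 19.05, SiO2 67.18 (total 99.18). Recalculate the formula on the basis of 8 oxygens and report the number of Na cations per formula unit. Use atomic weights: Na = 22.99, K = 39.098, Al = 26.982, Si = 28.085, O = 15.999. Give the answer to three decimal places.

0.780 Na apfu

Na2O: 9.02/61.979 = 0.14553 mol → 0.29106 mol Na, 0.14553 mol O.
K2O: 3.93/94.195 = 0.04172 mol → 0.08344 mol K, 0.04172 mol O.
Al2O3: 19.05/101.961 = 0.18684 mol → 0.37368 mol Al, 0.56052 mol O.
SiO2: 67.18/60.083 = 1.11812 mol → 1.11812 mol Si, 2.23624 mol O.
Total oxygen = 2.98401 mol. Normalization factor = 8/2.98401 = 2.68096.
Na per 8 O = 0.29106 × 2.68096 = 0.780.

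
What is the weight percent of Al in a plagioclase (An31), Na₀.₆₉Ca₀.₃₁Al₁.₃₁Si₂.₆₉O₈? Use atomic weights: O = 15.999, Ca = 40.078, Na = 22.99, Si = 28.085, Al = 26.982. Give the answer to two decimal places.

13.23 wt%

Molar mass of Na₀.₆₉Ca₀.₃₁Al₁.₃₁Si₂.₆₉O₈: 0.69×22.99 + 0.31×40.078 + 1.31×26.982 + 2.69×28.085 + 8×15.999 = 267.174 g/mol.
Mass of Al per formula unit: 1.31 × 26.982 = 35.346 g.
Weight fraction Al = 35.346 / 267.174 = 0.1323.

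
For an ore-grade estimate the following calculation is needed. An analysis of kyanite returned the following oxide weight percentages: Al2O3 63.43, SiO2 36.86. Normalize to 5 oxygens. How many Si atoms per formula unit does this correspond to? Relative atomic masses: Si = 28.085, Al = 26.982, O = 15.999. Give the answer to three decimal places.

63.43 wt% Al2O3 ÷ 101.961 g/mol = 0.62210 mol, giving 1.24420 Al and 1.86630 O.
36.86 wt% SiO2 ÷ 60.083 g/mol = 0.61348 mol, giving 0.61348 Si and 1.22696 O.
Oxygen sums to 3.09326; scaling by 5/3.09326 = 1.61642 puts the formula on 5 O.
Si: 0.61348 × 1.61642 = 0.992 atoms per formula unit.

0.992 Si apfu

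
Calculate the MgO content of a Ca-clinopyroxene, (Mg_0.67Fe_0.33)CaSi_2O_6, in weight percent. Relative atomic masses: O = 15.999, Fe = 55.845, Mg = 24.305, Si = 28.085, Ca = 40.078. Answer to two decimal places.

Formula mass = 226.955 g/mol.
0.67 Mg → 0.6700 mol MgO per formula unit; M(MgO) = 40.304, so MgO mass = 27.004 g.
27.004/226.955 × 100 = 11.90 wt%.

11.90 wt%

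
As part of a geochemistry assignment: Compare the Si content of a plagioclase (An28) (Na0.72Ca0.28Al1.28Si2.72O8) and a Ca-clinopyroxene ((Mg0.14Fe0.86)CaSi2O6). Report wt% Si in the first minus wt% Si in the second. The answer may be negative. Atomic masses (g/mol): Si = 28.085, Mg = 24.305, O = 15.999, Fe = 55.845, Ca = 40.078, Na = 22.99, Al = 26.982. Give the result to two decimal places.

M(Na0.72Ca0.28Al1.28Si2.72O8) = 266.695 g/mol, so wt% Si = 76.391/266.695 × 100 = 28.64%.
M((Mg0.14Fe0.86)CaSi2O6) = 243.671 g/mol, so wt% Si = 56.170/243.671 × 100 = 23.05%.
28.64 − 23.05 = 5.59 pp.

5.59 percentage points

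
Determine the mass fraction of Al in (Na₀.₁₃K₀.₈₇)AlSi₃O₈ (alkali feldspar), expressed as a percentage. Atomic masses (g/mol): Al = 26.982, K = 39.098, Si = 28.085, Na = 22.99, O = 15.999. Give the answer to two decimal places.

M((Na₀.₁₃K₀.₈₇)AlSi₃O₈) = 276.233 g/mol.
Al contributes 1 × 26.982 = 26.982 g per mole.
26.982/276.233 = 0.0977 → 9.77%.

9.77 wt%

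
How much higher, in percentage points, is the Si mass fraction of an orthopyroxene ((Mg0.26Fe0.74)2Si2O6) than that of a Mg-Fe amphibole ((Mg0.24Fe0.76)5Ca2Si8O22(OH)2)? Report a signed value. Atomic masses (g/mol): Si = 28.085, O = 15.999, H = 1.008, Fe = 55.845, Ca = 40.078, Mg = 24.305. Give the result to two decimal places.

-1.40 percentage points

Si in (Mg0.26Fe0.74)2Si2O6: molar mass 247.453 g/mol; 2×28.085 = 56.170 g → 22.70 wt%.
Si in (Mg0.24Fe0.76)5Ca2Si8O22(OH)2: molar mass 932.205 g/mol; 8×28.085 = 224.680 g → 24.10 wt%.
Difference = 22.70 − 24.10 = -1.40 percentage points.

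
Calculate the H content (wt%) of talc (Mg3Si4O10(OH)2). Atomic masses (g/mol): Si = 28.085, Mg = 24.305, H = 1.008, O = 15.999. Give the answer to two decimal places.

Molar mass of Mg3Si4O10(OH)2: 3·24.305 + 4·28.085 + 12·15.999 + 2·1.008 = 379.259 g/mol.
Mass of H per formula unit: 2 × 1.008 = 2.016 g.
Weight fraction H = 2.016 / 379.259 = 0.0053.

0.53 wt%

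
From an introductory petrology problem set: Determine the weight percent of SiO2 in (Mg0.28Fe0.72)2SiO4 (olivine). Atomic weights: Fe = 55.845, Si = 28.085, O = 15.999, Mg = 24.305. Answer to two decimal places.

32.28 wt%

Formula mass = 186.109 g/mol.
1 Si → 1.0000 mol SiO2 per formula unit; M(SiO2) = 60.083, so SiO2 mass = 60.083 g.
60.083/186.109 × 100 = 32.28 wt%.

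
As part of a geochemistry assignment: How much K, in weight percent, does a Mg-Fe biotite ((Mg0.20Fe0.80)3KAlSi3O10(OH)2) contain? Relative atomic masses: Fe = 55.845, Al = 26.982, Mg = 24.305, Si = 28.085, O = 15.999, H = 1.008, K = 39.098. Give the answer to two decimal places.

7.93 weight percent

M((Mg0.20Fe0.80)3KAlSi3O10(OH)2) = 492.950 g/mol.
K contributes 1 × 39.098 = 39.098 g per mole.
39.098/492.950 = 0.0793 → 7.93%.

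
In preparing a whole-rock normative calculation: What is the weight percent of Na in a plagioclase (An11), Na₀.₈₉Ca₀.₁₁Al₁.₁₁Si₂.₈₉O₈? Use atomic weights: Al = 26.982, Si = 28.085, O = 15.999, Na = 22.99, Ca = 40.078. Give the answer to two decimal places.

Molar mass of Na₀.₈₉Ca₀.₁₁Al₁.₁₁Si₂.₈₉O₈: 0.89×22.99 + 0.11×40.078 + 1.11×26.982 + 2.89×28.085 + 8×15.999 = 263.977 g/mol.
Mass of Na per formula unit: 0.89 × 22.99 = 20.461 g.
Weight fraction Na = 20.461 / 263.977 = 0.0775.

7.75 weight percent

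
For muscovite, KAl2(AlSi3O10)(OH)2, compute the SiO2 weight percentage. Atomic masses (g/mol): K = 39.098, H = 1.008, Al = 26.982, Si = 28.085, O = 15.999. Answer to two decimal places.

45.25 wt%

M(KAl2(AlSi3O10)(OH)2) = 398.303 g/mol; M(SiO2) = 60.083 g/mol.
Moles SiO2 per formula unit = 3 Si ÷ 1 = 3.0000.
SiO2 fraction = (3.0000 × 60.083) / 398.303 = 180.249/398.303 = 0.4525.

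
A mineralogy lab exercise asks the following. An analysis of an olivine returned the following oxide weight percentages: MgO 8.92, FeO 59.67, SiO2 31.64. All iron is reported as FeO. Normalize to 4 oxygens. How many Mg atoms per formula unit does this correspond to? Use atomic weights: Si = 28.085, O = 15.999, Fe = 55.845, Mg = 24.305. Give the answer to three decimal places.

0.421 Mg apfu

8.92 wt% MgO ÷ 40.304 g/mol = 0.22132 mol, giving 0.22132 Mg and 0.22132 O.
59.67 wt% FeO ÷ 71.844 g/mol = 0.83055 mol, giving 0.83055 Fe and 0.83055 O.
31.64 wt% SiO2 ÷ 60.083 g/mol = 0.52660 mol, giving 0.52660 Si and 1.05320 O.
Oxygen sums to 2.10507; scaling by 4/2.10507 = 1.90017 puts the formula on 4 O.
Mg: 0.22132 × 1.90017 = 0.421 atoms per formula unit.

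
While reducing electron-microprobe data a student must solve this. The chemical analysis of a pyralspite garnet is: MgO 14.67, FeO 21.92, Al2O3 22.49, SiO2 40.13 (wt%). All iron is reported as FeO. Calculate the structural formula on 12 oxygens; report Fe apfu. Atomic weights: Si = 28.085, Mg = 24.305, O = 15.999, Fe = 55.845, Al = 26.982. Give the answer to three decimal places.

14.67 wt% MgO ÷ 40.304 g/mol = 0.36398 mol, giving 0.36398 Mg and 0.36398 O.
21.92 wt% FeO ÷ 71.844 g/mol = 0.30511 mol, giving 0.30511 Fe and 0.30511 O.
22.49 wt% Al2O3 ÷ 101.961 g/mol = 0.22057 mol, giving 0.44114 Al and 0.66171 O.
40.13 wt% SiO2 ÷ 60.083 g/mol = 0.66791 mol, giving 0.66791 Si and 1.33582 O.
Oxygen sums to 2.66662; scaling by 12/2.66662 = 4.50008 puts the formula on 12 O.
Fe: 0.30511 × 4.50008 = 1.373 atoms per formula unit.

1.373 Fe apfu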